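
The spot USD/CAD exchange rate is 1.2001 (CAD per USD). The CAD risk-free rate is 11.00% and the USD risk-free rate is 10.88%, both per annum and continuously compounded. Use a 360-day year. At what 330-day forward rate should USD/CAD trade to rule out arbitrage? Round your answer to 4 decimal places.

1.2014

F = S·e^((r_CAD − r_USD)T) = 1.2001 · e^((0.1100 − 0.1088) × 330/360)
= 1.2001 · e^0.001100 = 1.2001 × 1.001101
F = 1.2014 CAD per USD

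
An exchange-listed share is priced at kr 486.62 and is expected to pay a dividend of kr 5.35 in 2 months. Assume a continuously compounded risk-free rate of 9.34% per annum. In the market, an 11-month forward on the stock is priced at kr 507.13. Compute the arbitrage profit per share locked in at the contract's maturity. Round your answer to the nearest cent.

kr 17.25 per share

PV(dividends) I = 5.35·e^(−0.0934·2/12) = 5.2674
Fair forward F* = (S − I)·e^(rT) = (486.62 − 5.2674)·e^0.085617 = 481.3526 × 1.089389 = 524.3802
Market kr 507.13 < fair 524.3802: forward underpriced → reverse cash-and-carry (short the stock, invest proceeds at r, pay the dividends, go long the forward).
Profit at T = |F_mkt − F*| = |507.13 − 524.3802| = kr 17.25 per share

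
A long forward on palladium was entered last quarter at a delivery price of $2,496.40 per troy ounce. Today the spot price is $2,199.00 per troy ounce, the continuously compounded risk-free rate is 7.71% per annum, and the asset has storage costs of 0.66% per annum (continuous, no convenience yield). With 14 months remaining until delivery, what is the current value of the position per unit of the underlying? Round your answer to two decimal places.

Current fair forward for the remaining 14 months: F = S·e^((r + u)·T), (r + u) = 0.0771 + 0.0066 = 0.0837
F = 2199.00 · e^(0.0837 × 14/12) = 2199.00 × 1.10257682 = 2424.5664
Value of long forward = (F − K)·e^(−rT) = (2424.5664 − 2496.40) · e^(−0.0771·14/12)
= -71.8336 × 0.91397688 = -65.65

-$65.65 per troy ounce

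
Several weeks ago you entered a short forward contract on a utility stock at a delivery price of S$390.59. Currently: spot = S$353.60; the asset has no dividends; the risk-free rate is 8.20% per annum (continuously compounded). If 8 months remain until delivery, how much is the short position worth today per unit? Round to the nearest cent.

Current fair forward for the remaining 8 months: F = S·e^(r·T), r = 0.0820
F = 353.60 · e^(0.0820 × 8/12) = 353.60 × 1.056188 = 373.4681
Value of long forward = (F − K)·e^(−rT) = (373.4681 − 390.59) · e^(−0.0820·8/12)
= -17.1219 × 0.946801 = -16.21
Short position value = −(long value) = S$16.21

S$16.21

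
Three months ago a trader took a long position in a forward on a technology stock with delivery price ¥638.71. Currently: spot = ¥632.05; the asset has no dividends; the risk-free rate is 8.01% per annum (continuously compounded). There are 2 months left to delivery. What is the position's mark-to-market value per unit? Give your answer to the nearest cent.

¥1.81

Current fair forward for the remaining 2 months: F = S·e^(r·T), r = 0.0801
F = 632.05 · e^(0.0801 × 2/12) = 632.05 × 1.013440 = 640.5448
Value of long forward = (F − K)·e^(−rT) = (640.5448 − 638.71) · e^(−0.0801·2/12)
= 1.8348 × 0.986739 = 1.81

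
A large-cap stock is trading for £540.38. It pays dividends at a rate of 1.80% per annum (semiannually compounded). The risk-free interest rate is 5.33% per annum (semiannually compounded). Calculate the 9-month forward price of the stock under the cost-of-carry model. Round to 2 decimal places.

£554.62

F = S · (1+r/2)^(2T) / (1+q/2)^(2T)
= 540.38 × 1.040240 / 1.013530 = 540.38 × 1.026353
F = £554.62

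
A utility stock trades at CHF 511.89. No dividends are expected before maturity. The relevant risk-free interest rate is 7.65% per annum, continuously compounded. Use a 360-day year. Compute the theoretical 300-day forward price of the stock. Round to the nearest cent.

CHF 545.59

F = S·e^(rT) = 511.89 · e^(0.0765 × 300/360)
= 511.89 · e^0.063750 = 511.89 × 1.065826
F = CHF 545.59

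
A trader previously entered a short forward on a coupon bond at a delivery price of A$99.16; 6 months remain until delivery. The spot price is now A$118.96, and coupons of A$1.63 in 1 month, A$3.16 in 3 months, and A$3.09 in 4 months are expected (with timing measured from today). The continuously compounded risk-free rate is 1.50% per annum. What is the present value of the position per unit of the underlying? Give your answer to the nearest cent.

PV(remaining coupons) I = 1.63·e^(−0.0150·1/12) + 3.16·e^(−0.0150·3/12) + 3.09·e^(−0.0150·4/12) = 7.8507
Current forward F = (S − I)·e^(rT) = (118.96 − 7.8507)·e^(0.0150·6/12) = 111.1093 × 1.007528 = 111.9457
Value (long) = (F − K)·e^(−rT) = (111.9457 − 99.16) × 0.992528 = 12.6902
Short position value = −(long value) = -A$12.69

-A$12.69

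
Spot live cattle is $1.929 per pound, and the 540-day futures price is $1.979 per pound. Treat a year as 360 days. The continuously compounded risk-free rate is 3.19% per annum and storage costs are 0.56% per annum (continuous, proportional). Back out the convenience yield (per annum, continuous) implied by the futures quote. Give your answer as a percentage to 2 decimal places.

F = S·e^((r+u−y)T) ⇒ (r+u−y) = ln(F/S)/T
ln(1.979/1.929) = 0.025590; /T ⇒ 0.017060
y = r + u − ln(F/S)/T = 0.0319 + 0.0056 − 0.017060 = 0.020440
y = 2.04%

2.04%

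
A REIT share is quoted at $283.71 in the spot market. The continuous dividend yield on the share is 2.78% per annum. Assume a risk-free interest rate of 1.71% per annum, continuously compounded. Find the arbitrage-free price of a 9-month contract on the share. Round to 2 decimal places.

$281.44

F = S·e^((r − q)T) = 283.71 · e^((0.0171 − 0.0278) × 9/12)
= 283.71 · e^-0.008025 = 283.71 × 0.992007
F = $281.44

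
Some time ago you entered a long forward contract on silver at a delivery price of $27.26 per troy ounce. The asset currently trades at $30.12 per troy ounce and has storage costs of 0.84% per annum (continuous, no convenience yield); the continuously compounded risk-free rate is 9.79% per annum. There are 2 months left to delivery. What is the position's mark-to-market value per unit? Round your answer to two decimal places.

Current fair forward for the remaining 2 months: F = S·e^((r + u)·T), (r + u) = 0.0979 + 0.0084 = 0.1063
F = 30.12 · e^(0.1063 × 2/12) = 30.12 × 1.017875 = 30.6584
Value of long forward = (F − K)·e^(−rT) = (30.6584 − 27.26) · e^(−0.0979·2/12)
= 3.3984 × 0.983816 = 3.34

$3.34 per troy ounce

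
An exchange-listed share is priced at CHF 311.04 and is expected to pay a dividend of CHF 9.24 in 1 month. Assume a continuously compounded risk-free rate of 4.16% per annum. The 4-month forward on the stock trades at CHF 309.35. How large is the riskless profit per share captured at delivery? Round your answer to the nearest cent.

PV(dividends) I = 9.24·e^(−0.0416·1/12) = 9.2080
Fair forward F* = (S − I)·e^(rT) = (311.04 − 9.2080)·e^0.013867 = 301.8320 × 1.013964 = 306.0468
Market CHF 309.35 > fair 306.0468: forward overpriced → cash-and-carry (borrow at r, buy the stock and collect the dividends, short the forward).
Profit at T = |F_mkt − F*| = |309.35 − 306.0468| = CHF 3.30 per share

CHF 3.30 per share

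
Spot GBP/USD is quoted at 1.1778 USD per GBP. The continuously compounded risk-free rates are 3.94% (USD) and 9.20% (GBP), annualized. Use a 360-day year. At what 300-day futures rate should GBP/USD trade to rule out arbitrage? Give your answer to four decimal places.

F = S·e^((r_USD − r_GBP)T) = 1.1778 · e^((0.0394 − 0.0920) × 300/360)
= 1.1778 · e^-0.043833 = 1.1778 × 0.957114
F = 1.1273 USD per GBP

1.1273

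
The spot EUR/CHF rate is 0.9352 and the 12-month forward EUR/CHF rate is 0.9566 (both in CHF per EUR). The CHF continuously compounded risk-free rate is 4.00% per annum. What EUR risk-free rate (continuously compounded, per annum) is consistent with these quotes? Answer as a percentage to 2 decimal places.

F = S·e^((r_CHF − r_EUR)T) ⇒ r_EUR = r_CHF − ln(F/S)/T
ln(0.9566/0.9352) = 0.022625; /(12/12) = 0.022625
r_EUR = 0.0400 − 0.022625 = 0.017375
r_EUR = 1.74%

1.74%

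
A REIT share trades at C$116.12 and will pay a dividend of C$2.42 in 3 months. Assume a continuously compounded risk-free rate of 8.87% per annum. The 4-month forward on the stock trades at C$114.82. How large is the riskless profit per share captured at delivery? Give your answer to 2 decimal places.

C$2.35 per share

PV(dividends) I = 2.42·e^(−0.0887·3/12) = 2.3669
Fair forward F* = (S − I)·e^(rT) = (116.12 − 2.3669)·e^0.029567 = 113.7531 × 1.030008 = 117.1666
Market C$114.82 < fair 117.1666: forward underpriced → reverse cash-and-carry (short the stock, invest proceeds at r, pay the dividends, go long the forward).
Profit at T = |F_mkt − F*| = |114.82 − 117.1666| = C$2.35 per share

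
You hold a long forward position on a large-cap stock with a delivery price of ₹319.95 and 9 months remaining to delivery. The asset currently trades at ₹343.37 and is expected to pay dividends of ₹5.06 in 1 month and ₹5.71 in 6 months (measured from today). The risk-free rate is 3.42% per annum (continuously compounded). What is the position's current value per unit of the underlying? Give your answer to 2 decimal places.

₹20.86

PV(remaining dividends) I = 5.06·e^(−0.0342·1/12) + 5.71·e^(−0.0342·6/12) = 10.6588
Current forward F = (S − I)·e^(rT) = (343.37 − 10.6588)·e^(0.0342·9/12) = 332.7112 × 1.025982 = 341.3557
Value (long) = (F − K)·e^(−rT) = (341.3557 − 319.95) × 0.974676 = 20.8636
Value = ₹20.86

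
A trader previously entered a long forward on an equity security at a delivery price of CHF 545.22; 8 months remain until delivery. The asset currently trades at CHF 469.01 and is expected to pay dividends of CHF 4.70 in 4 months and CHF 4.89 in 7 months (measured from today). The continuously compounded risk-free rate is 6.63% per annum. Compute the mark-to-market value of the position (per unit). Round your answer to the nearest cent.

PV(remaining dividends) I = 4.70·e^(−0.0663·4/12) + 4.89·e^(−0.0663·7/12) = 9.3018
Current forward F = (S − I)·e^(rT) = (469.01 − 9.3018)·e^(0.0663·8/12) = 459.7082 × 1.045191 = 480.4829
Value (long) = (F − K)·e^(−rT) = (480.4829 − 545.22) × 0.956763 = -61.9381
Value = -CHF 61.94

-CHF 61.94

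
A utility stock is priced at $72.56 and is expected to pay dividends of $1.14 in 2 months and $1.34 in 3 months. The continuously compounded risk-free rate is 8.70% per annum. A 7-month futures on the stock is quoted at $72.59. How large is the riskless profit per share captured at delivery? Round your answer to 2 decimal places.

$1.19 per share

PV(dividends) I = 1.14·e^(−0.0870·2/12) + 1.34·e^(−0.0870·3/12) = 2.4348
Fair futures F* = (S − I)·e^(rT) = (72.56 − 2.4348)·e^0.050750 = 70.1252 × 1.052060 = 73.7759
Market $72.59 < fair 73.7759: forward underpriced → reverse cash-and-carry (short the stock, invest proceeds at r, pay the dividends, go long the forward).
Profit at T = |F_mkt − F*| = |72.59 − 73.7759| = $1.19 per share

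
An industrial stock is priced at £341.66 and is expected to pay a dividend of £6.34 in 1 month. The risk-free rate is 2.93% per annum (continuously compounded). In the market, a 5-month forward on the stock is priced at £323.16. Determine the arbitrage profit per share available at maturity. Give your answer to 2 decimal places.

£16.29 per share

PV(dividends) I = 6.34·e^(−0.0293·1/12) = 6.3245
Fair forward F* = (S − I)·e^(rT) = (341.66 − 6.3245)·e^0.012208 = 335.3355 × 1.012283 = 339.4544
Market £323.16 < fair 339.4544: forward underpriced → reverse cash-and-carry (short the stock, invest proceeds at r, pay the dividends, go long the forward).
Profit at T = |F_mkt − F*| = |323.16 − 339.4544| = £16.29 per share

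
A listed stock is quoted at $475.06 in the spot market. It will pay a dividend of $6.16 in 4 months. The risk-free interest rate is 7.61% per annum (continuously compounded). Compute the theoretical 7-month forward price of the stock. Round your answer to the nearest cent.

$490.35

PV(dividends) I = 6.16·e^(−0.0761·4/12)
I = 6.0057
F = (S − I)·e^(rT) = (475.06 − 6.0057) · e^(0.0761·7/12)
= 469.0543 · e^0.044392 = 469.0543 × 1.045392 = $490.35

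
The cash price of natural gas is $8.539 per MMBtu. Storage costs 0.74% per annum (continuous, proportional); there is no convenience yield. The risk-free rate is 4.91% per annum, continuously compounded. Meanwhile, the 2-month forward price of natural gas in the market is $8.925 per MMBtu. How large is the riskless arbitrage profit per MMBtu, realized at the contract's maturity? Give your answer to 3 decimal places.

$0.305 per MMBtu

Fair forward: F* = S·e^(carry·T), with carry = (r + u) = 0.0491 + 0.0074 = 0.0565
F* = 8.539 · e^(0.0565 × 2/12) = 8.539 · e^0.009417 = 8.539 × 1.009461 = $8.6198
Market $8.925 > fair $8.6198: forward overpriced → cash-and-carry (buy spot, short the forward).
At maturity, profit = |F_mkt − F*| = |8.925 − 8.6198| = $0.305 per MMBtu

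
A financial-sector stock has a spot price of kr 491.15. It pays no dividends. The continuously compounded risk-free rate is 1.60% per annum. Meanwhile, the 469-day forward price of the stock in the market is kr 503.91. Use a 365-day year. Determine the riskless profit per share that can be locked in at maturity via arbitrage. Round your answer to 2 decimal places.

Fair forward: F* = S·e^(carry·T), with carry = r = 0.0160
F* = 491.15 · e^(0.0160 × 469/365) = 491.15 · e^0.020559 = 491.15 × 1.020772 = kr 501.3522
Market kr 503.91 > fair kr 501.3522: forward overpriced → cash-and-carry (buy spot, short the forward).
At maturity, profit = |F_mkt − F*| = |503.91 − 501.3522| = kr 2.56 per share

kr 2.56 per share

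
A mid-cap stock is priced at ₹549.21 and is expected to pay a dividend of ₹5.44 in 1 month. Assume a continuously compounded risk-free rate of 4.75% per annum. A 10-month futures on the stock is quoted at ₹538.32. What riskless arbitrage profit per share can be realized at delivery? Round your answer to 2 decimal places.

₹27.43 per share

PV(dividends) I = 5.44·e^(−0.0475·1/12) = 5.4185
Fair futures F* = (S − I)·e^(rT) = (549.21 − 5.4185)·e^0.039583 = 543.7915 × 1.040377 = 565.7482
Market ₹538.32 < fair 565.7482: forward underpriced → reverse cash-and-carry (short the stock, invest proceeds at r, pay the dividends, go long the forward).
Profit at T = |F_mkt − F*| = |538.32 − 565.7482| = ₹27.43 per share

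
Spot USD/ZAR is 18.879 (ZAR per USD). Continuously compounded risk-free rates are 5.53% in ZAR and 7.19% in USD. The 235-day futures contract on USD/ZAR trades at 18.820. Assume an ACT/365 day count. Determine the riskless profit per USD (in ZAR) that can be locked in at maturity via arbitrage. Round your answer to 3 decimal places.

Fair futures: F* = S·e^(carry·T), with carry = (r_ZAR − r_USD) = 0.0553 − 0.0719 = -0.0166
F* = 18.879 · e^(-0.0166 × 235/365) = 18.879 · e^-0.010688 = 18.879 × 0.989369 = 18.6783
Market 18.820 > fair 18.6783: forward overpriced → cash-and-carry (buy spot, short the forward).
At maturity, profit = |F_mkt − F*| = |18.820 − 18.6783| = 0.142 per USD (in ZAR)

0.142 per USD (in ZAR)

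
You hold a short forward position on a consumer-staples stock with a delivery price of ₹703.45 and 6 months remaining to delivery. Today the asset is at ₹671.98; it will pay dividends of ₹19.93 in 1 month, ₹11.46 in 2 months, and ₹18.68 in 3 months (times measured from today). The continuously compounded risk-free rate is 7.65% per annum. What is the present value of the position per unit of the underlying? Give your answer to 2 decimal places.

₹54.52

PV(remaining dividends) I = 19.93·e^(−0.0765·1/12) + 11.46·e^(−0.0765·2/12) + 18.68·e^(−0.0765·3/12) = 49.4443
Current forward F = (S − I)·e^(rT) = (671.98 − 49.4443)·e^(0.0765·6/12) = 622.5357 × 1.038991 = 646.8090
Value (long) = (F − K)·e^(−rT) = (646.8090 − 703.45) × 0.962472 = -54.5154
Short position value = −(long value) = ₹54.52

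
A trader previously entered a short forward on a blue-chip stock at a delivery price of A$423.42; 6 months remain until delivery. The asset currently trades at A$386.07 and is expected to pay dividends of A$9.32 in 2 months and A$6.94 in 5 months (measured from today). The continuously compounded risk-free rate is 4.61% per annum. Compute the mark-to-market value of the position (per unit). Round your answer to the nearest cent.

PV(remaining dividends) I = 9.32·e^(−0.0461·2/12) + 6.94·e^(−0.0461·5/12) = 16.0566
Current forward F = (S − I)·e^(rT) = (386.07 − 16.0566)·e^(0.0461·6/12) = 370.0134 × 1.023318 = 378.6414
Value (long) = (F − K)·e^(−rT) = (378.6414 − 423.42) × 0.977214 = -43.7583
Short position value = −(long value) = A$43.76

A$43.76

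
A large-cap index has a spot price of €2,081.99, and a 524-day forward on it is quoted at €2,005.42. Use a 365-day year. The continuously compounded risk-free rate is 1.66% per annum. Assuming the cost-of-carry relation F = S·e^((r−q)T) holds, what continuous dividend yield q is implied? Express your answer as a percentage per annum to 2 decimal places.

From F = S·e^((r−q)T): (r − q) = ln(F/S)/T
ln(2005.42/2081.99) = ln(0.963223) = -0.037470
(r − q) = -0.037470 / (524/365) = -0.026100
q = r − ln(F/S)/T = 0.0166 + 0.026100 = 0.042700
q = 4.27%

4.27%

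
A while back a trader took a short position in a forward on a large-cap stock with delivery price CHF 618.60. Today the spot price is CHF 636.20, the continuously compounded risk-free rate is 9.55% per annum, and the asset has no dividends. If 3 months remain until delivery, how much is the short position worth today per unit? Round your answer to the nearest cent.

-CHF 32.19

Current fair forward for the remaining 3 months: F = S·e^(r·T), r = 0.0955
F = 636.20 · e^(0.0955 × 3/12) = 636.20 × 1.024162 = 651.5719
Value of long forward = (F − K)·e^(−rT) = (651.5719 − 618.60) · e^(−0.0955·3/12)
= 32.9719 × 0.976408 = 32.19
Short position value = −(long value) = -CHF 32.19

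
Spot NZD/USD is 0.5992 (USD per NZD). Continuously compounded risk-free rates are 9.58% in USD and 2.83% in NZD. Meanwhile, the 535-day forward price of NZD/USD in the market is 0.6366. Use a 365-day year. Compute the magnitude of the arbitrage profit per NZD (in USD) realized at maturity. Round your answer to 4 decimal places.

0.0249 per NZD (in USD)

Fair forward: F* = S·e^(carry·T), with carry = (r_USD − r_NZD) = 0.0958 − 0.0283 = 0.0675
F* = 0.5992 · e^(0.0675 × 535/365) = 0.5992 · e^0.098938 = 0.5992 × 1.103998 = 0.6615
Market 0.6366 < fair 0.6615: forward underpriced → reverse cash-and-carry (short spot, go long the forward).
At maturity, profit = |F_mkt − F*| = |0.6366 − 0.6615| = 0.0249 per NZD (in USD)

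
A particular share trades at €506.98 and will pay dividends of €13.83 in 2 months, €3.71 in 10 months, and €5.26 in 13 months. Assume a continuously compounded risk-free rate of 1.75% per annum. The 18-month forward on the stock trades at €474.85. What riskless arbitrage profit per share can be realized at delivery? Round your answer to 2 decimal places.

PV(dividends) I = 13.83·e^(−0.0175·2/12) + 3.71·e^(−0.0175·10/12) + 5.26·e^(−0.0175·13/12) = 22.6072
Fair forward F* = (S − I)·e^(rT) = (506.98 − 22.6072)·e^0.026250 = 484.3728 × 1.026598 = 497.2561
Market €474.85 < fair 497.2561: forward underpriced → reverse cash-and-carry (short the stock, invest proceeds at r, pay the dividends, go long the forward).
Profit at T = |F_mkt − F*| = |474.85 − 497.2561| = €22.41 per share

€22.41 per share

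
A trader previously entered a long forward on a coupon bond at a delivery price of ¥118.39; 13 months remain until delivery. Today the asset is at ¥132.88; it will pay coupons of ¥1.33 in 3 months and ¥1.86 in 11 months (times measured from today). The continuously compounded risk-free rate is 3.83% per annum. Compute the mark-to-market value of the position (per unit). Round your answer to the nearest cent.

PV(remaining coupons) I = 1.33·e^(−0.0383·3/12) + 1.86·e^(−0.0383·11/12) = 3.1132
Current forward F = (S − I)·e^(rT) = (132.88 − 3.1132)·e^(0.0383·13/12) = 129.7668 × 1.042364 = 135.2642
Value (long) = (F − K)·e^(−rT) = (135.2642 − 118.39) × 0.959357 = 16.1884
Value = ¥16.19

¥16.19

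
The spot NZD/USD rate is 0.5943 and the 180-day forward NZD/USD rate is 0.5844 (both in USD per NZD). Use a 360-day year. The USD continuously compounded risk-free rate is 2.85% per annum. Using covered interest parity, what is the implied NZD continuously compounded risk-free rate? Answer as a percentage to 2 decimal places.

F = S·e^((r_USD − r_NZD)T) ⇒ r_NZD = r_USD − ln(F/S)/T
ln(0.5844/0.5943) = -0.016799; /(180/360) = -0.033598
r_NZD = 0.0285 + 0.033598 = 0.062098
r_NZD = 6.21%

6.21%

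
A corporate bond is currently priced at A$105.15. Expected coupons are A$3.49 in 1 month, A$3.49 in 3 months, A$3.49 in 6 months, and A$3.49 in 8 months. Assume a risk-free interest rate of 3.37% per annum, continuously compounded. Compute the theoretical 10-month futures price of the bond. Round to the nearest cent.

PV(coupons) I = 3.49·e^(−0.0337·1/12) + 3.49·e^(−0.0337·3/12) + 3.49·e^(−0.0337·6/12) + 3.49·e^(−0.0337·8/12)
I = 3.4802 + 3.4607 + 3.4317 + 3.4125 = 13.7851
F = (S − I)·e^(rT) = (105.15 − 13.7851) · e^(0.0337·10/12)
= 91.3649 · e^0.028083 = 91.3649 × 1.028481 = A$93.97

A$93.97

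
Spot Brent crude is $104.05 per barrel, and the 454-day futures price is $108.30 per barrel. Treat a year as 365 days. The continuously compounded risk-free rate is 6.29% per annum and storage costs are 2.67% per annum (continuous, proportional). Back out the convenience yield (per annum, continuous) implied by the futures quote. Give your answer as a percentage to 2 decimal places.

F = S·e^((r+u−y)T) ⇒ (r+u−y) = ln(F/S)/T
ln(108.30/104.05) = 0.040034; /T ⇒ 0.032186
y = r + u − ln(F/S)/T = 0.0629 + 0.0267 − 0.032186 = 0.057414
y = 5.74%

5.74%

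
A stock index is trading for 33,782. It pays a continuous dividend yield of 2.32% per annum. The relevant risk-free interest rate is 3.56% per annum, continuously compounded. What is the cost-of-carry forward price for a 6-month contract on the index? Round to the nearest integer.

F = S·e^((r − q)T) = 33782 · e^((0.0356 − 0.0232) × 6/12)
= 33782 · e^0.006200 = 33782 × 1.006219
F = 33,992

33,992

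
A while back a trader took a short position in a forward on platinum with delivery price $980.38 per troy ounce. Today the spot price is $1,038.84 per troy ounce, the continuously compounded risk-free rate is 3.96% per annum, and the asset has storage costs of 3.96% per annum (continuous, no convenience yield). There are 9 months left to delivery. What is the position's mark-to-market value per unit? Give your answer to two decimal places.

-$118.47 per troy ounce

Current fair forward for the remaining 9 months: F = S·e^((r + u)·T), (r + u) = 0.0396 + 0.0396 = 0.0792
F = 1038.84 · e^(0.0792 × 9/12) = 1038.84 × 1.06119964 = 1102.4166
Value of long forward = (F − K)·e^(−rT) = (1102.4166 − 980.38) · e^(−0.0396·9/12)
= 122.0366 × 0.97073671 = 118.47
Short position value = −(long value) = -$118.47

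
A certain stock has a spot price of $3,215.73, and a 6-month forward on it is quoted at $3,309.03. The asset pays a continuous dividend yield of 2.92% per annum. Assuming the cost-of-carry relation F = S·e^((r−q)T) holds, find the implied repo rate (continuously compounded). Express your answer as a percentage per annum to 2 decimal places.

From F = S·e^((r−q)T): (r − q) = ln(F/S)/T
ln(3309.03/3215.73) = ln(1.029014) = 0.028601
(r − q) = 0.028601 / (6/12) = 0.057202
r = ln(F/S)/T + q = 0.057202 + 0.0292 = 0.086402
r = 8.64%

8.64%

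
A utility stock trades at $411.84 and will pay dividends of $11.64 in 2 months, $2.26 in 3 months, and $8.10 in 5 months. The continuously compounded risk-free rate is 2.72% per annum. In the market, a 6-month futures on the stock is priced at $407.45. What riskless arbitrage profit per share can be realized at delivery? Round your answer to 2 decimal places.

PV(dividends) I = 11.64·e^(−0.0272·2/12) + 2.26·e^(−0.0272·3/12) + 8.10·e^(−0.0272·5/12) = 21.8408
Fair futures F* = (S − I)·e^(rT) = (411.84 − 21.8408)·e^0.013600 = 389.9992 × 1.013693 = 395.3395
Market $407.45 > fair 395.3395: forward overpriced → cash-and-carry (borrow at r, buy the stock and collect the dividends, short the forward).
Profit at T = |F_mkt − F*| = |407.45 − 395.3395| = $12.11 per share

$12.11 per share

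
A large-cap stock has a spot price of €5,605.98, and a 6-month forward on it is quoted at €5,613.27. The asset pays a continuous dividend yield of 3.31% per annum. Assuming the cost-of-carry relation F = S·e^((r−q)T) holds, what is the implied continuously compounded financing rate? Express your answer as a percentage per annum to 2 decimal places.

3.57%

From F = S·e^((r−q)T): (r − q) = ln(F/S)/T
ln(5613.27/5605.98) = ln(1.001300) = 0.001299
(r − q) = 0.001299 / (6/12) = 0.002598
r = ln(F/S)/T + q = 0.002598 + 0.0331 = 0.035698
r = 3.57%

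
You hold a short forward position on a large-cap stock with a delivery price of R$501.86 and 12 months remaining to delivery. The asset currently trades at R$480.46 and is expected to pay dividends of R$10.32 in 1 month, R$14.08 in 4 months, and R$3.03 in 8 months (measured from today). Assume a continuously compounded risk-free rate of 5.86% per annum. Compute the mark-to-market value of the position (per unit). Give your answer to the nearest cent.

PV(remaining dividends) I = 10.32·e^(−0.0586·1/12) + 14.08·e^(−0.0586·4/12) + 3.03·e^(−0.0586·8/12) = 26.9913
Current forward F = (S − I)·e^(rT) = (480.46 − 26.9913)·e^(0.0586·12/12) = 453.4687 × 1.060351 = 480.8360
Value (long) = (F − K)·e^(−rT) = (480.8360 − 501.86) × 0.943084 = -19.8274
Short position value = −(long value) = R$19.83

R$19.83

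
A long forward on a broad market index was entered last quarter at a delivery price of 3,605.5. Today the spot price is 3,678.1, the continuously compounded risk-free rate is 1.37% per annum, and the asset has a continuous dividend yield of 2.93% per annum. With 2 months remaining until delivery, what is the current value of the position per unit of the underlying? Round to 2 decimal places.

62.91

Current fair forward for the remaining 2 months: F = S·e^((r − q)·T), (r − q) = 0.0137 − 0.0293 = -0.0156
F = 3678.1 · e^(-0.0156 × 2/12) = 3678.1 × 0.99740338 = 3668.5494
Value of long forward = (F − K)·e^(−rT) = (3668.5494 − 3605.5) · e^(−0.0137·2/12)
= 63.0494 × 0.99771927 = 62.91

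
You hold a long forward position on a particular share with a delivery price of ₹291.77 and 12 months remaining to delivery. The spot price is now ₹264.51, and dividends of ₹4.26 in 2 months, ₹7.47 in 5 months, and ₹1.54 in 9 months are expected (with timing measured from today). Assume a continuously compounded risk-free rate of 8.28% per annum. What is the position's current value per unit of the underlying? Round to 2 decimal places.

PV(remaining dividends) I = 4.26·e^(−0.0828·2/12) + 7.47·e^(−0.0828·5/12) + 1.54·e^(−0.0828·9/12) = 12.8656
Current forward F = (S − I)·e^(rT) = (264.51 − 12.8656)·e^(0.0828·12/12) = 251.6444 × 1.086325 = 273.3676
Value (long) = (F − K)·e^(−rT) = (273.3676 − 291.77) × 0.920535 = -16.9401
Value = -₹16.94

-₹16.94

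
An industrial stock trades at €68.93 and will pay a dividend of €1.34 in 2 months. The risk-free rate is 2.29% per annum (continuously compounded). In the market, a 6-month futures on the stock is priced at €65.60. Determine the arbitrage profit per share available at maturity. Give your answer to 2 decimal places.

€2.77 per share

PV(dividends) I = 1.34·e^(−0.0229·2/12) = 1.3349
Fair futures F* = (S − I)·e^(rT) = (68.93 − 1.3349)·e^0.011450 = 67.5951 × 1.011516 = 68.3735
Market €65.60 < fair 68.3735: forward underpriced → reverse cash-and-carry (short the stock, invest proceeds at r, pay the dividends, go long the forward).
Profit at T = |F_mkt − F*| = |65.60 − 68.3735| = €2.77 per share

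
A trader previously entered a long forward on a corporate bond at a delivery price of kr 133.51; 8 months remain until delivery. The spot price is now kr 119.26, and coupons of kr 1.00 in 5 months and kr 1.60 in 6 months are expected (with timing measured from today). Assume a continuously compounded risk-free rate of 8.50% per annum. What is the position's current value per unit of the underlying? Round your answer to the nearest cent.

-kr 9.39

PV(remaining coupons) I = 1.00·e^(−0.0850·5/12) + 1.60·e^(−0.0850·6/12) = 2.4986
Current forward F = (S − I)·e^(rT) = (119.26 − 2.4986)·e^(0.0850·8/12) = 116.7614 × 1.058303 = 123.5689
Value (long) = (F − K)·e^(−rT) = (123.5689 − 133.51) × 0.944909 = -9.3934
Value = -kr 9.39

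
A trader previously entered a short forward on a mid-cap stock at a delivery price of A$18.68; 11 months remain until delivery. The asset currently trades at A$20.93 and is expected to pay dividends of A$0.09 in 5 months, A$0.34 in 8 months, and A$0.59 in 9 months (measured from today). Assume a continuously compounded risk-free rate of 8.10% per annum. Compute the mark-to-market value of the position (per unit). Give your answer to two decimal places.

PV(remaining dividends) I = 0.09·e^(−0.0810·5/12) + 0.34·e^(−0.0810·8/12) + 0.59·e^(−0.0810·9/12) = 0.9644
Current forward F = (S − I)·e^(rT) = (20.93 − 0.9644)·e^(0.0810·11/12) = 19.9656 × 1.077076 = 21.5045
Value (long) = (F − K)·e^(−rT) = (21.5045 − 18.68) × 0.928440 = 2.6224
Short position value = −(long value) = -A$2.62

-A$2.62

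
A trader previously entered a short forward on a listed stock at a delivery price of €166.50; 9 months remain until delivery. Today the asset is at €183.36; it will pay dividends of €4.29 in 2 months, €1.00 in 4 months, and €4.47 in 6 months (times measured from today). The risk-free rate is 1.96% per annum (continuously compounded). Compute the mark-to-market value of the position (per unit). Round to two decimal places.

PV(remaining dividends) I = 4.29·e^(−0.0196·2/12) + 1.00·e^(−0.0196·4/12) + 4.47·e^(−0.0196·6/12) = 9.6959
Current forward F = (S − I)·e^(rT) = (183.36 − 9.6959)·e^(0.0196·9/12) = 173.6641 × 1.014809 = 176.2359
Value (long) = (F − K)·e^(−rT) = (176.2359 − 166.50) × 0.985408 = 9.5938
Short position value = −(long value) = -€9.59

-€9.59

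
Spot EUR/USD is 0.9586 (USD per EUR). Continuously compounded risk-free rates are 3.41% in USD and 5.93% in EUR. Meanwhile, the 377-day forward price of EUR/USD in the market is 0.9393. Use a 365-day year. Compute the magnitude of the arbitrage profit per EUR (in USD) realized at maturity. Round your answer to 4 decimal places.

Fair forward: F* = S·e^(carry·T), with carry = (r_USD − r_EUR) = 0.0341 − 0.0593 = -0.0252
F* = 0.9586 · e^(-0.0252 × 377/365) = 0.9586 · e^-0.026028 = 0.9586 × 0.974308 = 0.9340
Market 0.9393 > fair 0.9340: forward overpriced → cash-and-carry (buy spot, short the forward).
At maturity, profit = |F_mkt − F*| = |0.9393 − 0.9340| = 0.0053 per EUR (in USD)

0.0053 per EUR (in USD)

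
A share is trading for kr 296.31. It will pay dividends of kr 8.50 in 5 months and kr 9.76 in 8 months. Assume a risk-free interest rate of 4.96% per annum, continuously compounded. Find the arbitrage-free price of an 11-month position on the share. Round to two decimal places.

kr 291.50

PV(dividends) I = 8.50·e^(−0.0496·5/12) + 9.76·e^(−0.0496·8/12)
I = 8.3261 + 9.4425 = 17.7686
F = (S − I)·e^(rT) = (296.31 − 17.7686) · e^(0.0496·11/12)
= 278.5414 · e^0.045467 = 278.5414 × 1.046516 = kr 291.50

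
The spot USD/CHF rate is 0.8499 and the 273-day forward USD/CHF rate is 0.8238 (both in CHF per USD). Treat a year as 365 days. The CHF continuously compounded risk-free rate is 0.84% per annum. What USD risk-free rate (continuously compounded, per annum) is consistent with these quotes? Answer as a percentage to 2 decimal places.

F = S·e^((r_CHF − r_USD)T) ⇒ r_USD = r_CHF − ln(F/S)/T
ln(0.8238/0.8499) = -0.031191; /(273/365) = -0.041702
r_USD = 0.0084 + 0.041702 = 0.050102
r_USD = 5.01%

5.01%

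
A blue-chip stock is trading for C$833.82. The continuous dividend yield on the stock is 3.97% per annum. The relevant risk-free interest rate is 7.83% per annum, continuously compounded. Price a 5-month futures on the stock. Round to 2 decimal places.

C$847.34

F = S·e^((r − q)T) = 833.82 · e^((0.0783 − 0.0397) × 5/12)
= 833.82 · e^0.016083 = 833.82 × 1.016213
F = C$847.34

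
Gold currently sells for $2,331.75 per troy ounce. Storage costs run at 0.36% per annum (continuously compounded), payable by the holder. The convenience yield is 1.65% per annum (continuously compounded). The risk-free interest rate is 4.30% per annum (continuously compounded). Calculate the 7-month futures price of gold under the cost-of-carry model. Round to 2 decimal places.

Net carry = r + u − y = 0.0430 + 0.0036 − 0.0165 = 0.0301
F = S·e^((r+u−y)T) = 2331.75 · e^(0.0301 × 7/12) = 2331.75 · e^0.01755833
= 2331.75 × 1.01771338 = $2,373.05 per troy ounce

$2,373.05 per troy ounce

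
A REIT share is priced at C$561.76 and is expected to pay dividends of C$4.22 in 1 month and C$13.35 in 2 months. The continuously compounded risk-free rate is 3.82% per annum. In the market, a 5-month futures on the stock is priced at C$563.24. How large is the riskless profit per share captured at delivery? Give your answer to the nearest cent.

PV(dividends) I = 4.22·e^(−0.0382·1/12) + 13.35·e^(−0.0382·2/12) = 17.4719
Fair futures F* = (S − I)·e^(rT) = (561.76 − 17.4719)·e^0.015917 = 544.2881 × 1.016044 = 553.0207
Market C$563.24 > fair 553.0207: forward overpriced → cash-and-carry (borrow at r, buy the stock and collect the dividends, short the forward).
Profit at T = |F_mkt − F*| = |563.24 − 553.0207| = C$10.22 per share

C$10.22 per share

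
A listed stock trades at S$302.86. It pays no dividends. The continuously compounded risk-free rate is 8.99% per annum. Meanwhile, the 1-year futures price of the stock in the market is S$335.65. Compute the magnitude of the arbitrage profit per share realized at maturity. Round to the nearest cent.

Fair futures: F* = S·e^(carry·T), with carry = r = 0.0899
F* = 302.86 · e^(0.0899 × 1) = 302.86 · e^0.089900 = 302.86 × 1.094065 = S$331.3485
Market S$335.65 > fair S$331.3485: forward overpriced → cash-and-carry (buy spot, short the forward).
At maturity, profit = |F_mkt − F*| = |335.65 − 331.3485| = S$4.30 per share

S$4.30 per share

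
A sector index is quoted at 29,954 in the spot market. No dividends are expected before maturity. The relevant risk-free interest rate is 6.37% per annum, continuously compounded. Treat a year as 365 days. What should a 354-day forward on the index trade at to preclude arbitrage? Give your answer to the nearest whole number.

F = S·e^(rT) = 29954 · e^(0.0637 × 354/365)
= 29954 · e^0.061780 = 29954 × 1.063728
F = 31,863

31,863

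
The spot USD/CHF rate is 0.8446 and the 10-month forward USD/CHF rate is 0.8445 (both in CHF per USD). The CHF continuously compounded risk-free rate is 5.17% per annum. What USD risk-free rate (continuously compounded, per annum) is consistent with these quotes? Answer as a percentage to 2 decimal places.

F = S·e^((r_CHF − r_USD)T) ⇒ r_USD = r_CHF − ln(F/S)/T
ln(0.8445/0.8446) = -0.000118; /(10/12) = -0.000142
r_USD = 0.0517 + 0.000142 = 0.051842
r_USD = 5.18%

5.18%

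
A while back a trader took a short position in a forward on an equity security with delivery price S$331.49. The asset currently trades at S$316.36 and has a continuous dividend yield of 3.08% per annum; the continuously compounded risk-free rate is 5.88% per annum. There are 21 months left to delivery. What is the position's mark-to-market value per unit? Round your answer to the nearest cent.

-S$0.68

Current fair forward for the remaining 21 months: F = S·e^((r − q)·T), (r − q) = 0.0588 − 0.0308 = 0.0280
F = 316.36 · e^(0.0280 × 21/12) = 316.36 × 1.050220 = 332.2476
Value of long forward = (F − K)·e^(−rT) = (332.2476 − 331.49) · e^(−0.0588·21/12)
= 0.7576 × 0.902217 = 0.68
Short position value = −(long value) = -S$0.68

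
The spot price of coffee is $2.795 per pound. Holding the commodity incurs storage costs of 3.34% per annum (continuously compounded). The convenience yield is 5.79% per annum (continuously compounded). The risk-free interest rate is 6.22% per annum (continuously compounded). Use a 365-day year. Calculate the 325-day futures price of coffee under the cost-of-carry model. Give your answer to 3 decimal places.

Net carry = r + u − y = 0.0622 + 0.0334 − 0.0579 = 0.0377
F = S·e^((r+u−y)T) = 2.795 · e^(0.0377 × 325/365) = 2.795 · e^0.033568
= 2.795 × 1.034138 = $2.890 per pound

$2.890 per pound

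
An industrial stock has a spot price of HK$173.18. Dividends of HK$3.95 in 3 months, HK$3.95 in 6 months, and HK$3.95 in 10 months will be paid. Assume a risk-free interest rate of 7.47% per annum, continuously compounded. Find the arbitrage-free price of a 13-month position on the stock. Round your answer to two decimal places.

HK$175.42

PV(dividends) I = 3.95·e^(−0.0747·3/12) + 3.95·e^(−0.0747·6/12) + 3.95·e^(−0.0747·10/12)
I = 3.8769 + 3.8052 + 3.7116 = 11.3937
F = (S − I)·e^(rT) = (173.18 − 11.3937) · e^(0.0747·13/12)
= 161.7863 · e^0.080925 = 161.7863 × 1.084290 = HK$175.42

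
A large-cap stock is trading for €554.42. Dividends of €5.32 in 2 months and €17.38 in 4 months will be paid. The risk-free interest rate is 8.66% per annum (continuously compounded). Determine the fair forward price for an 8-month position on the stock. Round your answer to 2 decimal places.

PV(dividends) I = 5.32·e^(−0.0866·2/12) + 17.38·e^(−0.0866·4/12)
I = 5.2438 + 16.8855 = 22.1293
F = (S − I)·e^(rT) = (554.42 − 22.1293) · e^(0.0866·8/12)
= 532.2907 · e^0.057733 = 532.2907 × 1.059432 = €563.93

€563.93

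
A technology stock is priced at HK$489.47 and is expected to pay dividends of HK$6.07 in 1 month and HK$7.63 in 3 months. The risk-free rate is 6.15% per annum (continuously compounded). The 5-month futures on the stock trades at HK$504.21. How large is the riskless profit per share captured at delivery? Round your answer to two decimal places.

PV(dividends) I = 6.07·e^(−0.0615·1/12) + 7.63·e^(−0.0615·3/12) = 13.5526
Fair futures F* = (S − I)·e^(rT) = (489.47 − 13.5526)·e^0.025625 = 475.9174 × 1.025956 = 488.2703
Market HK$504.21 > fair 488.2703: forward overpriced → cash-and-carry (borrow at r, buy the stock and collect the dividends, short the forward).
Profit at T = |F_mkt − F*| = |504.21 − 488.2703| = HK$15.94 per share

HK$15.94 per share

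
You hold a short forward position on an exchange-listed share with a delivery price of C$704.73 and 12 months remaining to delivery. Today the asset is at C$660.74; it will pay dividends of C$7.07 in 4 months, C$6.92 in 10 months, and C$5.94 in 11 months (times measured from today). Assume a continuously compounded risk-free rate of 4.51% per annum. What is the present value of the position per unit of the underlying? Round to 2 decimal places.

C$32.24

PV(remaining dividends) I = 7.07·e^(−0.0451·4/12) + 6.92·e^(−0.0451·10/12) + 5.94·e^(−0.0451·11/12) = 19.3287
Current forward F = (S − I)·e^(rT) = (660.74 − 19.3287)·e^(0.0451·12/12) = 641.4113 × 1.046132 = 671.0009
Value (long) = (F − K)·e^(−rT) = (671.0009 − 704.73) × 0.955902 = -32.2417
Short position value = −(long value) = C$32.24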